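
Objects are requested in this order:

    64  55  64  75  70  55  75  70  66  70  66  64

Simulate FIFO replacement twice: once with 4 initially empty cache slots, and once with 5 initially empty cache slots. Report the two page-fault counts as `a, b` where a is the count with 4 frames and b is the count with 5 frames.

6, 5

4 frames: F F . F F . . . F . . F → 6 faults.
5 frames: F F . F F . . . F . . . → 5 faults.
5 < 6: adding a frame reduced faults, as is typical.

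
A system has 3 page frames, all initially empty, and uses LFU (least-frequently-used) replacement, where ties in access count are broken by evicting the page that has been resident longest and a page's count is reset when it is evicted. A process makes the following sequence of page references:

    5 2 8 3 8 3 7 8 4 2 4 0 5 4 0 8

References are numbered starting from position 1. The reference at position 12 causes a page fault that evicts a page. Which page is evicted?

pos 1: 5 → miss, frames {5}
pos 2: 2 → miss, frames {5,2}
pos 3: 8 → miss, frames {5,2,8}
pos 4: 3 → miss, evict 5, frames {2,8,3}
pos 5: 8 → hit
pos 6: 3 → hit
pos 7: 7 → miss, evict 2, frames {8,3,7}
pos 8: 8 → hit
pos 9: 4 → miss, evict 7, frames {8,3,4}
pos 10: 2 → miss, evict 4, frames {8,3,2}
pos 11: 4 → miss, evict 2, frames {8,3,4}
pos 12: 0 → miss, evict 4, frames {8,3,0}
At position 12, page 4 is evicted.

4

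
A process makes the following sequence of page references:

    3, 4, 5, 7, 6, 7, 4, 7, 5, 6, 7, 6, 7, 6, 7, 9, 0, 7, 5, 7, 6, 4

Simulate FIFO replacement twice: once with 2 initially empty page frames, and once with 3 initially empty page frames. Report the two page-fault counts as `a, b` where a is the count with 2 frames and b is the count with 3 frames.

16, 15

2 frames: F F F F F . F F F F F . . . . F F F F . F F → 16 faults.
3 frames: F F F F F . F . F . F F . . . F F F F . F F → 15 faults.
15 < 16: adding a frame reduced faults, as is typical.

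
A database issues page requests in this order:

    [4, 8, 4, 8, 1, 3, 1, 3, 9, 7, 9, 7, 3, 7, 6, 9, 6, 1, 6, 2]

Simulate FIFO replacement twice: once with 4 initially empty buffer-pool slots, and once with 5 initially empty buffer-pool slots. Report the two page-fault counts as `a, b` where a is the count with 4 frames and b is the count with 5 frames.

4 frames: F F . . F F . . F F . . . . F . . F . F → 9 faults.
5 frames: F F . . F F . . F F . . . . F . . . . F → 8 faults.
8 < 9: adding a frame reduced faults, as is typical.

9, 8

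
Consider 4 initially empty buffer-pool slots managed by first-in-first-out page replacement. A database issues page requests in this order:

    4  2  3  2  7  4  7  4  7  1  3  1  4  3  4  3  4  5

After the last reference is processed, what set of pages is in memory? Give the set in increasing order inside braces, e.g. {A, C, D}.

4 → miss, frames (4)
2 → miss, frames (4 2)
3 → miss, frames (4 2 3)
2 → hit
7 → miss, frames (4 2 3 7)
4 → hit
7 → hit
4 → hit
7 → hit
1 → miss, evict 4, frames (2 3 7 1)
3 → hit
1 → hit
4 → miss, evict 2, frames (3 7 1 4)
3 → hit
4 → hit
3 → hit
4 → hit
5 → miss, evict 3, frames (7 1 4 5)

{1, 4, 5, 7}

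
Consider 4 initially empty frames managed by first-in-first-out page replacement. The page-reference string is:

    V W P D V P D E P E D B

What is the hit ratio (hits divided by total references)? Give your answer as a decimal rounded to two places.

0.50

V → fault, frames [V]
W → fault, frames [V, W]
P → fault, frames [V, W, P]
D → fault, frames [V, W, P, D]
V → hit
P → hit
D → hit
E → fault, evict V, frames [W, P, D, E]
P → hit
E → hit
D → hit
B → fault, evict W, frames [P, D, E, B]
Hits: 6 of 12 references → 6/12 = 0.5000.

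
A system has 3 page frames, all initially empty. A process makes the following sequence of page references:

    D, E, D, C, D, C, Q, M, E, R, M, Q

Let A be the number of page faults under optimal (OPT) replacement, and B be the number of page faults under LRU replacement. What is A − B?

Under OPT: F F . F . . F F . F . . → 6 faults.
Under LRU: F F . F . . F F F F . F → 8 faults.
A − B = 6 − 8 = -2.

-2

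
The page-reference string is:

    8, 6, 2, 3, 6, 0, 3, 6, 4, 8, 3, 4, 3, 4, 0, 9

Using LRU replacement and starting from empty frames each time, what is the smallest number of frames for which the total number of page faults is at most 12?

3

f=1: 16 faults
f=2: 14 faults
f=3: 10 faults
f=4: 9 faults
f=5: 8 faults
f=6: 7 faults
f=7: 7 faults
Smallest f with faults ≤ 12 is 3.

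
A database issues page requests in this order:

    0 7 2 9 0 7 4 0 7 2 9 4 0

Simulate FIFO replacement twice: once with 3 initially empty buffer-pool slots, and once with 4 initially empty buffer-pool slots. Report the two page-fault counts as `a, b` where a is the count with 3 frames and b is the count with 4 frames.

10, 11

3 frames: F F F F F F F . . F F . F → 10 faults.
4 frames: F F F F . . F F F F F F F → 11 faults.
11 > 10: adding a frame increased faults — Belady's anomaly.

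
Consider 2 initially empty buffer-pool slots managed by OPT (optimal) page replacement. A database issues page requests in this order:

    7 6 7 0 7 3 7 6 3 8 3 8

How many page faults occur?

6

7 -> miss, frames (7)
6 -> miss, frames (7 6)
7 -> hit
0 -> miss, evict 6, frames (7 0)
7 -> hit
3 -> miss, evict 0, frames (7 3)
7 -> hit
6 -> miss, evict 7, frames (3 6)
3 -> hit
8 -> miss, evict 6, frames (3 8)
3 -> hit
8 -> hit
Page faults: 6.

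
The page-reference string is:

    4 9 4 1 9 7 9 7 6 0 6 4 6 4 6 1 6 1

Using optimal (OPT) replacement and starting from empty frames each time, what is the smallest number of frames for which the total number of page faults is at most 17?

f=1: 18 faults
f=2: 8 faults
f=3: 7 faults
f=4: 6 faults
f=5: 6 faults
f=6: 6 faults
Smallest f with faults ≤ 17 is 2.

2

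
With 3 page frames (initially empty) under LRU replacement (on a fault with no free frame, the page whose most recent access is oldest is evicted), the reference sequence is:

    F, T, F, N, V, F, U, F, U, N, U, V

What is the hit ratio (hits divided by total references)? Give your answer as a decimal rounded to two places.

0.42

F -> miss, frames {F}
T -> miss, frames {F,T}
F -> hit
N -> miss, frames {T,F,N}
V -> miss, evict T, frames {F,N,V}
F -> hit
U -> miss, evict N, frames {V,F,U}
F -> hit
U -> hit
N -> miss, evict V, frames {F,U,N}
U -> hit
V -> miss, evict F, frames {N,U,V}
Hits: 5 of 12 references → 5/12 = 0.4167.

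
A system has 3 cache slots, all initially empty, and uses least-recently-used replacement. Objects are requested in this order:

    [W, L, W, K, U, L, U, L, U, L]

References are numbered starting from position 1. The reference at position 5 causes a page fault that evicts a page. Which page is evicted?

pos 1: W -> miss, frames (W)
pos 2: L -> miss, frames (W L)
pos 3: W -> hit
pos 4: K -> miss, frames (L W K)
pos 5: U -> miss, evict L, frames (W K U)
At position 5, page L is evicted.

L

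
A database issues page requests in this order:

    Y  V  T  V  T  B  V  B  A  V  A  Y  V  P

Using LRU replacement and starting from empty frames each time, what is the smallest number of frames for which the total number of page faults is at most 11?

f=1: 14 faults
f=2: 10 faults
f=3: 7 faults
f=4: 7 faults
f=5: 6 faults
f=6: 6 faults
Smallest f with faults ≤ 11 is 2.

2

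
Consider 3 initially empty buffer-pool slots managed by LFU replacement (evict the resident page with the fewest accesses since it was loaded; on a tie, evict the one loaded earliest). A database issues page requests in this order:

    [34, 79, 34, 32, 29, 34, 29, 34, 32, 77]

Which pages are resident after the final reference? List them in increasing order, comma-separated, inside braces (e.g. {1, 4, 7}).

{29, 34, 77}

34: miss, frames [34]
79: miss, frames [34, 79]
34: hit
32: miss, frames [34, 79, 32]
29: miss, evict 79, frames [34, 32, 29]
34: hit
29: hit
34: hit
32: hit
77: miss, evict 32, frames [34, 29, 77]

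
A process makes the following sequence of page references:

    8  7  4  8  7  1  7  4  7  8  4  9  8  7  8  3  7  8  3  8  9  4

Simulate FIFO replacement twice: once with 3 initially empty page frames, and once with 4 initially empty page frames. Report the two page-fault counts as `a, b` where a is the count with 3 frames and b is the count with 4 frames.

3 frames: F F F . . F . . . F . F . F . F . F . . F F → 11 faults.
4 frames: F F F . . F . . . . . F F F . F . . . . . F → 9 faults.
9 < 11: adding a frame reduced faults, as is typical.

11, 9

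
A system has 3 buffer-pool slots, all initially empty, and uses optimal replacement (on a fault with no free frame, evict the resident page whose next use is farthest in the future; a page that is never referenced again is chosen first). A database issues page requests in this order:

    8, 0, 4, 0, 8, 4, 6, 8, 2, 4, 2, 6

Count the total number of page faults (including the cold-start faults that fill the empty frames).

5

8: fault, frames [8]
0: fault, frames [8, 0]
4: fault, frames [8, 0, 4]
0: hit
8: hit
4: hit
6: fault, evict 0, frames [8, 4, 6]
8: hit
2: fault, evict 8, frames [4, 6, 2]
4: hit
2: hit
6: hit
Page faults: 5.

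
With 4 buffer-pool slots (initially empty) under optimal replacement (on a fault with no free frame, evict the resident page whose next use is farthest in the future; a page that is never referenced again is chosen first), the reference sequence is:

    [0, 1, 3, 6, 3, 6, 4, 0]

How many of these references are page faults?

5

0: fault, frames (0)
1: fault, frames (0 1)
3: fault, frames (0 1 3)
6: fault, frames (0 1 3 6)
3: hit
6: hit
4: fault, evict 6, frames (0 1 3 4)
0: hit
Page faults: 5.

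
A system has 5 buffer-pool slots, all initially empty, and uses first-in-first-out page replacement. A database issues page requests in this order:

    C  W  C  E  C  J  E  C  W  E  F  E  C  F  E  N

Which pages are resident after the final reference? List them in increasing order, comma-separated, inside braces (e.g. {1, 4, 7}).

C -> miss, frames {C}
W -> miss, frames {C,W}
C -> hit
E -> miss, frames {C,W,E}
C -> hit
J -> miss, frames {C,W,E,J}
E -> hit
C -> hit
W -> hit
E -> hit
F -> miss, frames {C,W,E,J,F}
E -> hit
C -> hit
F -> hit
E -> hit
N -> miss, evict C, frames {W,E,J,F,N}

{E, F, J, N, W}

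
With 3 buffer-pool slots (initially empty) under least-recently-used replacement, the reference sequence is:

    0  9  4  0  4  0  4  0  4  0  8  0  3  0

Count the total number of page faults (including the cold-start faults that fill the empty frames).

5

0 → fault, frames (0)
9 → fault, frames (0 9)
4 → fault, frames (0 9 4)
0 → hit
4 → hit
0 → hit
4 → hit
0 → hit
4 → hit
0 → hit
8 → fault, evict 9, frames (4 0 8)
0 → hit
3 → fault, evict 4, frames (8 0 3)
0 → hit
Page faults: 5.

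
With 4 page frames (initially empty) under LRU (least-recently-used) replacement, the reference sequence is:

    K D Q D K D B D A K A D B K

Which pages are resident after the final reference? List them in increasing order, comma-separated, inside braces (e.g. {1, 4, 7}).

{A, B, D, K}

K → fault, frames [K]
D → fault, frames [K, D]
Q → fault, frames [K, D, Q]
D → hit
K → hit
D → hit
B → fault, frames [Q, K, D, B]
D → hit
A → fault, evict Q, frames [K, B, D, A]
K → hit
A → hit
D → hit
B → hit
K → hit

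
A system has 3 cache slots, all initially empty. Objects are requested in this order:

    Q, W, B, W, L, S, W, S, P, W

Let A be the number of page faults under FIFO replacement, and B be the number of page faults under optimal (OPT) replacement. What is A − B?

1

Under FIFO: F F F . F F F . F . → 7 faults.
Under OPT: F F F . F F . . F . → 6 faults.
A − B = 7 − 6 = 1.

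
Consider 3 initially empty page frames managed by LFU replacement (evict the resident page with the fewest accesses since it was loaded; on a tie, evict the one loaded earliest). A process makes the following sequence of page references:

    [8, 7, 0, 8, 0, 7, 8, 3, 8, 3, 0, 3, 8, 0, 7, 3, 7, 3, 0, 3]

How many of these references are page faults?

8 → fault, frames [8]
7 → fault, frames [8, 7]
0 → fault, frames [8, 7, 0]
8 → hit
0 → hit
7 → hit
8 → hit
3 → fault, evict 7, frames [8, 0, 3]
8 → hit
3 → hit
0 → hit
3 → hit
8 → hit
0 → hit
7 → fault, evict 3, frames [8, 0, 7]
3 → fault, evict 7, frames [8, 0, 3]
7 → fault, evict 3, frames [8, 0, 7]
3 → fault, evict 7, frames [8, 0, 3]
0 → hit
3 → hit
Page faults: 8.

8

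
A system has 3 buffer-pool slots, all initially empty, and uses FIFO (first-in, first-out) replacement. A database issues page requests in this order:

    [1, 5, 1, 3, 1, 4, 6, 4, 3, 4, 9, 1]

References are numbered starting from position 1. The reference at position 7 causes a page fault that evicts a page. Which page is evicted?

5

pos 1: 1 -> fault, frames (1)
pos 2: 5 -> fault, frames (1 5)
pos 3: 1 -> hit
pos 4: 3 -> fault, frames (1 5 3)
pos 5: 1 -> hit
pos 6: 4 -> fault, evict 1, frames (5 3 4)
pos 7: 6 -> fault, evict 5, frames (3 4 6)
At position 7, page 5 is evicted.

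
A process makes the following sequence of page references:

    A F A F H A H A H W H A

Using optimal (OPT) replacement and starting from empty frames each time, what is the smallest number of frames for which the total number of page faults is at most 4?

3

f=1: 12 faults
f=2: 5 faults
f=3: 4 faults
f=4: 4 faults
Smallest f with faults ≤ 4 is 3.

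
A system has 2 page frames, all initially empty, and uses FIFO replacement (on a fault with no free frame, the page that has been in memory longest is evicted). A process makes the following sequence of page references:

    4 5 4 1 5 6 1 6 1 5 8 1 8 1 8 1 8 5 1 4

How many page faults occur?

4 → miss, frames {4}
5 → miss, frames {4,5}
4 → hit
1 → miss, evict 4, frames {5,1}
5 → hit
6 → miss, evict 5, frames {1,6}
1 → hit
6 → hit
1 → hit
5 → miss, evict 1, frames {6,5}
8 → miss, evict 6, frames {5,8}
1 → miss, evict 5, frames {8,1}
8 → hit
1 → hit
8 → hit
1 → hit
8 → hit
5 → miss, evict 8, frames {1,5}
1 → hit
4 → miss, evict 1, frames {5,4}
Page faults: 9.

9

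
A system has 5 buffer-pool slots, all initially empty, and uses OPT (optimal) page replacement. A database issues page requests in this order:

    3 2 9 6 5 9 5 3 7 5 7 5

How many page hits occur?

6

3 -> miss, frames {3}
2 -> miss, frames {3,2}
9 -> miss, frames {3,2,9}
6 -> miss, frames {3,2,9,6}
5 -> miss, frames {3,2,9,6,5}
9 -> hit
5 -> hit
3 -> hit
7 -> miss, evict 6, frames {3,2,9,5,7}
5 -> hit
7 -> hit
5 -> hit
Hits: 6.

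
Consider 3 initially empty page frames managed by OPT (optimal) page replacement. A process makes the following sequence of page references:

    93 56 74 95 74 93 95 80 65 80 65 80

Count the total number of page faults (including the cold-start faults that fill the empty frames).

6

93 -> fault, frames {93}
56 -> fault, frames {93,56}
74 -> fault, frames {93,56,74}
95 -> fault, evict 56, frames {93,74,95}
74 -> hit
93 -> hit
95 -> hit
80 -> fault, evict 95, frames {93,74,80}
65 -> fault, evict 74, frames {93,80,65}
80 -> hit
65 -> hit
80 -> hit
Page faults: 6.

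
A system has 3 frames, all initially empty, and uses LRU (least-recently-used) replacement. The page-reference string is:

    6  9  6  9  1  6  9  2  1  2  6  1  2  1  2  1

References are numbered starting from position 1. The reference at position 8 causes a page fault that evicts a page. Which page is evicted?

1

pos 1: 6: fault, frames [6]
pos 2: 9: fault, frames [6, 9]
pos 3: 6: hit
pos 4: 9: hit
pos 5: 1: fault, frames [6, 9, 1]
pos 6: 6: hit
pos 7: 9: hit
pos 8: 2: fault, evict 1, frames [6, 9, 2]
At position 8, page 1 is evicted.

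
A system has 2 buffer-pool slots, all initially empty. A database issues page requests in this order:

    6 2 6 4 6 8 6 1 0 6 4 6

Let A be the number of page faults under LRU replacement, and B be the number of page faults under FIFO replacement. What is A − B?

-1

Under LRU: F F . F . F . F F F F . → 8 faults.
Under FIFO: F F . F F F . F F F F . → 9 faults.
A − B = 8 − 9 = -1.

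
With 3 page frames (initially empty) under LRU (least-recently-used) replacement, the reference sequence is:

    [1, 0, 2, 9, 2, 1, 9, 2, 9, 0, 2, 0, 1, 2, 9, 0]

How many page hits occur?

7

1 → fault, frames [1]
0 → fault, frames [1, 0]
2 → fault, frames [1, 0, 2]
9 → fault, evict 1, frames [0, 2, 9]
2 → hit
1 → fault, evict 0, frames [9, 2, 1]
9 → hit
2 → hit
9 → hit
0 → fault, evict 1, frames [2, 9, 0]
2 → hit
0 → hit
1 → fault, evict 9, frames [2, 0, 1]
2 → hit
9 → fault, evict 0, frames [1, 2, 9]
0 → fault, evict 1, frames [2, 9, 0]
Hits: 7.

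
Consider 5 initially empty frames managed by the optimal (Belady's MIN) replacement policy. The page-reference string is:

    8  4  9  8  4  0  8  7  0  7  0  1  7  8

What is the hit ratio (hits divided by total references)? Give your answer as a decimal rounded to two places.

0.57

8: fault, frames (8)
4: fault, frames (8 4)
9: fault, frames (8 4 9)
8: hit
4: hit
0: fault, frames (8 4 9 0)
8: hit
7: fault, frames (8 4 9 0 7)
0: hit
7: hit
0: hit
1: fault, evict 0, frames (8 4 9 7 1)
7: hit
8: hit
Hits: 8 of 14 references → 8/14 = 0.5714.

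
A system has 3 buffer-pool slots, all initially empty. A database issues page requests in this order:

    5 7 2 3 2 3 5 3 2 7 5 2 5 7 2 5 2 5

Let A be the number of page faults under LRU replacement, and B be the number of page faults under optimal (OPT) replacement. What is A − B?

2

Under LRU: F F F F . . F . . F F . . . . . . . → 7 faults.
Under OPT: F F F F . . . . . F . . . . . . . . → 5 faults.
A − B = 7 − 5 = 2.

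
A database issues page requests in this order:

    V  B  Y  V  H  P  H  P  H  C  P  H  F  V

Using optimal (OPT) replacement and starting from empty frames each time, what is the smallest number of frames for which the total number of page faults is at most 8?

3

f=1: 14 faults
f=2: 9 faults
f=3: 8 faults
f=4: 7 faults
f=5: 7 faults
f=6: 7 faults
f=7: 7 faults
Smallest f with faults ≤ 8 is 3.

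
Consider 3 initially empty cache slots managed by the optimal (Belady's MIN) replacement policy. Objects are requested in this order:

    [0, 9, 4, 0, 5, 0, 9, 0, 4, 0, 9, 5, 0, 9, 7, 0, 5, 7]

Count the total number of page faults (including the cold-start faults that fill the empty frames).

7

0: fault, frames {0}
9: fault, frames {0,9}
4: fault, frames {0,9,4}
0: hit
5: fault, evict 4, frames {0,9,5}
0: hit
9: hit
0: hit
4: fault, evict 5, frames {0,9,4}
0: hit
9: hit
5: fault, evict 4, frames {0,9,5}
0: hit
9: hit
7: fault, evict 9, frames {0,5,7}
0: hit
5: hit
7: hit
Page faults: 7.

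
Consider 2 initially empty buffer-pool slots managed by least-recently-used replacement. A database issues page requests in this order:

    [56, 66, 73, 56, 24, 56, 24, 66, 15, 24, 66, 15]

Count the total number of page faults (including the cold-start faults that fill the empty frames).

10

56 -> miss, frames (56)
66 -> miss, frames (56 66)
73 -> miss, evict 56, frames (66 73)
56 -> miss, evict 66, frames (73 56)
24 -> miss, evict 73, frames (56 24)
56 -> hit
24 -> hit
66 -> miss, evict 56, frames (24 66)
15 -> miss, evict 24, frames (66 15)
24 -> miss, evict 66, frames (15 24)
66 -> miss, evict 15, frames (24 66)
15 -> miss, evict 24, frames (66 15)
Page faults: 10.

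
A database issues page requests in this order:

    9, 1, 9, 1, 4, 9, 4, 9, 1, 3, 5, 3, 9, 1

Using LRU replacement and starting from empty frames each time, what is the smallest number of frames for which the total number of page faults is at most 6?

f=1: 14 faults
f=2: 9 faults
f=3: 7 faults
f=4: 5 faults
f=5: 5 faults
Smallest f with faults ≤ 6 is 4.

4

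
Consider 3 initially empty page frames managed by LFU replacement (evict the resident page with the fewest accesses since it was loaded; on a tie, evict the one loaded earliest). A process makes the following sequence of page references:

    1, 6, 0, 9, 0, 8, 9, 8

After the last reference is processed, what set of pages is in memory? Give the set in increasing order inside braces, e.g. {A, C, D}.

{0, 8, 9}

1 → miss, frames (1)
6 → miss, frames (1 6)
0 → miss, frames (1 6 0)
9 → miss, evict 1, frames (6 0 9)
0 → hit
8 → miss, evict 6, frames (0 9 8)
9 → hit
8 → hit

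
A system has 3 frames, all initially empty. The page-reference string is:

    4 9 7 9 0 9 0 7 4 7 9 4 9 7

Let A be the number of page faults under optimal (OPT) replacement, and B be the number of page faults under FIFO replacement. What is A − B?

Under OPT: F F F . F . . . F . . . . . → 5 faults.
Under FIFO: F F F . F . . . F . F . . F → 7 faults.
A − B = 5 − 7 = -2.

-2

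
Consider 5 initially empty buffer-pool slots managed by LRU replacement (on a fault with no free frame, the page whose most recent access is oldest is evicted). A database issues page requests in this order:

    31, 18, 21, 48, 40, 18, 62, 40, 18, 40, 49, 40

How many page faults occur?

7

31 → fault, frames [31]
18 → fault, frames [31, 18]
21 → fault, frames [31, 18, 21]
48 → fault, frames [31, 18, 21, 48]
40 → fault, frames [31, 18, 21, 48, 40]
18 → hit
62 → fault, evict 31, frames [21, 48, 40, 18, 62]
40 → hit
18 → hit
40 → hit
49 → fault, evict 21, frames [48, 62, 18, 40, 49]
40 → hit
Page faults: 7.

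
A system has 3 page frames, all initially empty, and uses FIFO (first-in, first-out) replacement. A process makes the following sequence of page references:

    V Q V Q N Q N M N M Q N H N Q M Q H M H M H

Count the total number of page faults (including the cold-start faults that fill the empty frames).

6

V -> miss, frames {V}
Q -> miss, frames {V,Q}
V -> hit
Q -> hit
N -> miss, frames {V,Q,N}
Q -> hit
N -> hit
M -> miss, evict V, frames {Q,N,M}
N -> hit
M -> hit
Q -> hit
N -> hit
H -> miss, evict Q, frames {N,M,H}
N -> hit
Q -> miss, evict N, frames {M,H,Q}
M -> hit
Q -> hit
H -> hit
M -> hit
H -> hit
M -> hit
H -> hit
Page faults: 6.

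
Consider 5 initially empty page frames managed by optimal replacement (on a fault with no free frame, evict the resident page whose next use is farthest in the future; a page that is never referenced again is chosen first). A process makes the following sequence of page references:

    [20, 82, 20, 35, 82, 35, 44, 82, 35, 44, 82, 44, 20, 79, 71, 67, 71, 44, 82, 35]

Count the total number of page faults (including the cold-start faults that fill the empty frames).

7

20 -> fault, frames (20)
82 -> fault, frames (20 82)
20 -> hit
35 -> fault, frames (20 82 35)
82 -> hit
35 -> hit
44 -> fault, frames (20 82 35 44)
82 -> hit
35 -> hit
44 -> hit
82 -> hit
44 -> hit
20 -> hit
79 -> fault, frames (20 82 35 44 79)
71 -> fault, evict 79, frames (20 82 35 44 71)
67 -> fault, evict 20, frames (82 35 44 71 67)
71 -> hit
44 -> hit
82 -> hit
35 -> hit
Page faults: 7.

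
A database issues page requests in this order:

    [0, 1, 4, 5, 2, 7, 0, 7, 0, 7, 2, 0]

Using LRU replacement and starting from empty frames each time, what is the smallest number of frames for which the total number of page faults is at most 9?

f=1: 12 faults
f=2: 9 faults
f=3: 7 faults
f=4: 7 faults
f=5: 7 faults
f=6: 6 faults
Smallest f with faults ≤ 9 is 2.

2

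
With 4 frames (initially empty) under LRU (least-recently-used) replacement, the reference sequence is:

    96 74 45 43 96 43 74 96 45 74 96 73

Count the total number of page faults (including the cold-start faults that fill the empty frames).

96: fault, frames [96]
74: fault, frames [96, 74]
45: fault, frames [96, 74, 45]
43: fault, frames [96, 74, 45, 43]
96: hit
43: hit
74: hit
96: hit
45: hit
74: hit
96: hit
73: fault, evict 43, frames [45, 74, 96, 73]
Page faults: 5.

5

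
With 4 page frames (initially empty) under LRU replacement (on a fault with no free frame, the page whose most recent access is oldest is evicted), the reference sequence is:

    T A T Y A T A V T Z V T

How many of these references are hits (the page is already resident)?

T: fault, frames [T]
A: fault, frames [T, A]
T: hit
Y: fault, frames [A, T, Y]
A: hit
T: hit
A: hit
V: fault, frames [Y, T, A, V]
T: hit
Z: fault, evict Y, frames [A, V, T, Z]
V: hit
T: hit
Hits: 7.

7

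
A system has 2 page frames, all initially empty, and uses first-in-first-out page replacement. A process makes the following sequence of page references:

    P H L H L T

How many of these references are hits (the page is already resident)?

2

P → fault, frames [P]
H → fault, frames [P, H]
L → fault, evict P, frames [H, L]
H → hit
L → hit
T → fault, evict H, frames [L, T]
Hits: 2.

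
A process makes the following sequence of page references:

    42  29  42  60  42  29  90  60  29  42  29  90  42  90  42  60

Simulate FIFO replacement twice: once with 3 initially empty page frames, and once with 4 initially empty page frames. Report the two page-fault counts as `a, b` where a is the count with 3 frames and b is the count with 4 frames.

7, 4

3 frames: F F . F . . F . . F F . . . . F → 7 faults.
4 frames: F F . F . . F . . . . . . . . . → 4 faults.
4 < 7: adding a frame reduced faults, as is typical.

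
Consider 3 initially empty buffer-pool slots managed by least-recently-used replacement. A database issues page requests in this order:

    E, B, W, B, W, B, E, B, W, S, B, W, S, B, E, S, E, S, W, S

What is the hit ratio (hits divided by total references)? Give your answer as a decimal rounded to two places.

0.70

E: fault, frames {E}
B: fault, frames {E,B}
W: fault, frames {E,B,W}
B: hit
W: hit
B: hit
E: hit
B: hit
W: hit
S: fault, evict E, frames {B,W,S}
B: hit
W: hit
S: hit
B: hit
E: fault, evict W, frames {S,B,E}
S: hit
E: hit
S: hit
W: fault, evict B, frames {E,S,W}
S: hit
Hits: 14 of 20 references → 14/20 = 0.7000.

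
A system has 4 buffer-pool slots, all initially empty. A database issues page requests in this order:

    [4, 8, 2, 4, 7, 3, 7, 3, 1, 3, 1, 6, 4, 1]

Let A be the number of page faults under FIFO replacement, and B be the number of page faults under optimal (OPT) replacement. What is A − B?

1

Under FIFO: F F F . F F . . F . . F F . → 8 faults.
Under OPT: F F F . F F . . F . . F . . → 7 faults.
A − B = 8 − 7 = 1.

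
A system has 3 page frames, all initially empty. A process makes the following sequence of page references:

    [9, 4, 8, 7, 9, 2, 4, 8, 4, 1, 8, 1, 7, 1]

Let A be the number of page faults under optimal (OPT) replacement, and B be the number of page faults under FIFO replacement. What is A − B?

Under OPT: F F F F . F . F . F . . . . → 7 faults.
Under FIFO: F F F F F F F F . F . . F . → 10 faults.
A − B = 7 − 10 = -3.

-3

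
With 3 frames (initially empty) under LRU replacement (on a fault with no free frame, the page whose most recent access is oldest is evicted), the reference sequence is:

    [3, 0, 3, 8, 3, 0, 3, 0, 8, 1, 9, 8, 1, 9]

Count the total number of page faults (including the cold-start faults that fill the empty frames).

5

3 -> fault, frames (3)
0 -> fault, frames (3 0)
3 -> hit
8 -> fault, frames (0 3 8)
3 -> hit
0 -> hit
3 -> hit
0 -> hit
8 -> hit
1 -> fault, evict 3, frames (0 8 1)
9 -> fault, evict 0, frames (8 1 9)
8 -> hit
1 -> hit
9 -> hit
Page faults: 5.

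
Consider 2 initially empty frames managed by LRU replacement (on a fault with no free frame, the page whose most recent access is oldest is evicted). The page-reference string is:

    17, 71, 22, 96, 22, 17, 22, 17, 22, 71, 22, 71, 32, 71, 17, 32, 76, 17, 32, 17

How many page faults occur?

12

17 → miss, frames (17)
71 → miss, frames (17 71)
22 → miss, evict 17, frames (71 22)
96 → miss, evict 71, frames (22 96)
22 → hit
17 → miss, evict 96, frames (22 17)
22 → hit
17 → hit
22 → hit
71 → miss, evict 17, frames (22 71)
22 → hit
71 → hit
32 → miss, evict 22, frames (71 32)
71 → hit
17 → miss, evict 32, frames (71 17)
32 → miss, evict 71, frames (17 32)
76 → miss, evict 17, frames (32 76)
17 → miss, evict 32, frames (76 17)
32 → miss, evict 76, frames (17 32)
17 → hit
Page faults: 12.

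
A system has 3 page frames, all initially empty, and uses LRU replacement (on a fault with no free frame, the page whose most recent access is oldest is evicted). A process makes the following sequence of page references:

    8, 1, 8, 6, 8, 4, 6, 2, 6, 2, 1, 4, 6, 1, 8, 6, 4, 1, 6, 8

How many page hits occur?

8

8 → miss, frames [8]
1 → miss, frames [8, 1]
8 → hit
6 → miss, frames [1, 8, 6]
8 → hit
4 → miss, evict 1, frames [6, 8, 4]
6 → hit
2 → miss, evict 8, frames [4, 6, 2]
6 → hit
2 → hit
1 → miss, evict 4, frames [6, 2, 1]
4 → miss, evict 6, frames [2, 1, 4]
6 → miss, evict 2, frames [1, 4, 6]
1 → hit
8 → miss, evict 4, frames [6, 1, 8]
6 → hit
4 → miss, evict 1, frames [8, 6, 4]
1 → miss, evict 8, frames [6, 4, 1]
6 → hit
8 → miss, evict 4, frames [1, 6, 8]
Hits: 8.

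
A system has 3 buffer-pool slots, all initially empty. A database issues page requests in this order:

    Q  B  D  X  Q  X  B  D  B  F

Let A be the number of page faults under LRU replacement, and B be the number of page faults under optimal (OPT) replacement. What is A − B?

Under LRU: F F F F F . F F . F → 8 faults.
Under OPT: F F F F . . . F . F → 6 faults.
A − B = 8 − 6 = 2.

2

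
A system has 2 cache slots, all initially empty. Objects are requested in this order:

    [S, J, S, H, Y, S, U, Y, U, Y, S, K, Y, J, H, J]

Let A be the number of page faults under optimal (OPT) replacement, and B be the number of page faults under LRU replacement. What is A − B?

-3

Under OPT: F F . F F . F . . . F F . F F . → 9 faults.
Under LRU: F F . F F F F F . . F F F F F . → 12 faults.
A − B = 9 − 12 = -3.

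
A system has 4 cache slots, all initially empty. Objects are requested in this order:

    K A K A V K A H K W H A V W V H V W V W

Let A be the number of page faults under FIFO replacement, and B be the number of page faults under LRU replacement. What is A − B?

-1

Under FIFO: F F . . F . . F . F . . . . . . . . . . → 5 faults.
Under LRU: F F . . F . . F . F . . F . . . . . . . → 6 faults.
A − B = 5 − 6 = -1.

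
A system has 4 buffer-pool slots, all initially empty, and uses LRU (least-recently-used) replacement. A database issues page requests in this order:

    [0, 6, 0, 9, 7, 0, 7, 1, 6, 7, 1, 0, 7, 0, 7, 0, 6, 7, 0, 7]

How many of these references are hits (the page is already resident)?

0 → fault, frames [0]
6 → fault, frames [0, 6]
0 → hit
9 → fault, frames [6, 0, 9]
7 → fault, frames [6, 0, 9, 7]
0 → hit
7 → hit
1 → fault, evict 6, frames [9, 0, 7, 1]
6 → fault, evict 9, frames [0, 7, 1, 6]
7 → hit
1 → hit
0 → hit
7 → hit
0 → hit
7 → hit
0 → hit
6 → hit
7 → hit
0 → hit
7 → hit
Hits: 14.

14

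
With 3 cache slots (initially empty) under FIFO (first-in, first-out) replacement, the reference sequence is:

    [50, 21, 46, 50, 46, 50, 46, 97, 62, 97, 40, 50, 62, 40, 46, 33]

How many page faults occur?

50 -> miss, frames [50]
21 -> miss, frames [50, 21]
46 -> miss, frames [50, 21, 46]
50 -> hit
46 -> hit
50 -> hit
46 -> hit
97 -> miss, evict 50, frames [21, 46, 97]
62 -> miss, evict 21, frames [46, 97, 62]
97 -> hit
40 -> miss, evict 46, frames [97, 62, 40]
50 -> miss, evict 97, frames [62, 40, 50]
62 -> hit
40 -> hit
46 -> miss, evict 62, frames [40, 50, 46]
33 -> miss, evict 40, frames [50, 46, 33]
Page faults: 9.

9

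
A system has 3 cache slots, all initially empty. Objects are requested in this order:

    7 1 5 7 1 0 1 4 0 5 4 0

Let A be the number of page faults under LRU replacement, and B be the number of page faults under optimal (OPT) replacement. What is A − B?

1

Under LRU: F F F . . F . F . F . . → 6 faults.
Under OPT: F F F . . F . F . . . . → 5 faults.
A − B = 6 − 5 = 1.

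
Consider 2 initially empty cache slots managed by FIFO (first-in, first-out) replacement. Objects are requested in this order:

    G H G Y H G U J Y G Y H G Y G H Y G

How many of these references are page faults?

G: fault, frames [G]
H: fault, frames [G, H]
G: hit
Y: fault, evict G, frames [H, Y]
H: hit
G: fault, evict H, frames [Y, G]
U: fault, evict Y, frames [G, U]
J: fault, evict G, frames [U, J]
Y: fault, evict U, frames [J, Y]
G: fault, evict J, frames [Y, G]
Y: hit
H: fault, evict Y, frames [G, H]
G: hit
Y: fault, evict G, frames [H, Y]
G: fault, evict H, frames [Y, G]
H: fault, evict Y, frames [G, H]
Y: fault, evict G, frames [H, Y]
G: fault, evict H, frames [Y, G]
Page faults: 14.

14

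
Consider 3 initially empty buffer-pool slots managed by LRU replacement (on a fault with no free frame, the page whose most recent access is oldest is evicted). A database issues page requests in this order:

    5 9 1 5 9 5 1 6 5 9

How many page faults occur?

5

5: fault, frames [5]
9: fault, frames [5, 9]
1: fault, frames [5, 9, 1]
5: hit
9: hit
5: hit
1: hit
6: fault, evict 9, frames [5, 1, 6]
5: hit
9: fault, evict 1, frames [6, 5, 9]
Page faults: 5.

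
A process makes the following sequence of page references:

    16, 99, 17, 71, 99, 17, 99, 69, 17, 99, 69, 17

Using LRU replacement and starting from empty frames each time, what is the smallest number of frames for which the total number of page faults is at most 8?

3

f=1: 12 faults
f=2: 11 faults
f=3: 5 faults
f=4: 5 faults
f=5: 5 faults
Smallest f with faults ≤ 8 is 3.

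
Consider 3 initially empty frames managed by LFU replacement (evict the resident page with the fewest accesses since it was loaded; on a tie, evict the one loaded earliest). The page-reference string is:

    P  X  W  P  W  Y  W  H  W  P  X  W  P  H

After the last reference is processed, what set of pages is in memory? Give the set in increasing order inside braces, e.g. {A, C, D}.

P → miss, frames (P)
X → miss, frames (P X)
W → miss, frames (P X W)
P → hit
W → hit
Y → miss, evict X, frames (P W Y)
W → hit
H → miss, evict Y, frames (P W H)
W → hit
P → hit
X → miss, evict H, frames (P W X)
W → hit
P → hit
H → miss, evict X, frames (P W H)

{H, P, W}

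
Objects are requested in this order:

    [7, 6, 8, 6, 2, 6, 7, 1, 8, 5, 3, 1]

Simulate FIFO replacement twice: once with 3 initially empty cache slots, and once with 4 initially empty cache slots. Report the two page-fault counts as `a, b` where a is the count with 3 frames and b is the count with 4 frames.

3 frames: F F F . F . F F F F F F → 10 faults.
4 frames: F F F . F . . F . F F . → 7 faults.
7 < 10: adding a frame reduced faults, as is typical.

10, 7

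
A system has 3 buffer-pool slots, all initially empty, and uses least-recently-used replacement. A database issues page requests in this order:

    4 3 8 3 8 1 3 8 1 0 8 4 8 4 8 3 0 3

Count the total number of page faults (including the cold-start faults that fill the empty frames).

4: miss, frames [4]
3: miss, frames [4, 3]
8: miss, frames [4, 3, 8]
3: hit
8: hit
1: miss, evict 4, frames [3, 8, 1]
3: hit
8: hit
1: hit
0: miss, evict 3, frames [8, 1, 0]
8: hit
4: miss, evict 1, frames [0, 8, 4]
8: hit
4: hit
8: hit
3: miss, evict 0, frames [4, 8, 3]
0: miss, evict 4, frames [8, 3, 0]
3: hit
Page faults: 8.

8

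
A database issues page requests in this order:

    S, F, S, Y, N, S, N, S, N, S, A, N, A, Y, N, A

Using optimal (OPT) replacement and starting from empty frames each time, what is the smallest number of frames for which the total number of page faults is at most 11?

2

f=1: 16 faults
f=2: 7 faults
f=3: 5 faults
f=4: 5 faults
f=5: 5 faults
Smallest f with faults ≤ 11 is 2.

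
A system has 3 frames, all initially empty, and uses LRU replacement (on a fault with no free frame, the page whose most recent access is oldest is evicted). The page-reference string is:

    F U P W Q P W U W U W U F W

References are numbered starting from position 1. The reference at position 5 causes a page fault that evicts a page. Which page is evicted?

pos 1: F -> fault, frames (F)
pos 2: U -> fault, frames (F U)
pos 3: P -> fault, frames (F U P)
pos 4: W -> fault, evict F, frames (U P W)
pos 5: Q -> fault, evict U, frames (P W Q)
At position 5, page U is evicted.

U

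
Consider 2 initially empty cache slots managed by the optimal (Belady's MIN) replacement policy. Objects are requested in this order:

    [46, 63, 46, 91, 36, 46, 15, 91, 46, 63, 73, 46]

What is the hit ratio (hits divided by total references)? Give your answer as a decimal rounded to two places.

46: miss, frames [46]
63: miss, frames [46, 63]
46: hit
91: miss, evict 63, frames [46, 91]
36: miss, evict 91, frames [46, 36]
46: hit
15: miss, evict 36, frames [46, 15]
91: miss, evict 15, frames [46, 91]
46: hit
63: miss, evict 91, frames [46, 63]
73: miss, evict 63, frames [46, 73]
46: hit
Hits: 4 of 12 references → 4/12 = 0.3333.

0.33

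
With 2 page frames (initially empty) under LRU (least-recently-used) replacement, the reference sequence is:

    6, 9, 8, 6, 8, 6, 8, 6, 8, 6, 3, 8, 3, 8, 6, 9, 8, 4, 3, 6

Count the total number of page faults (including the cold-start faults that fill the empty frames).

6 -> miss, frames [6]
9 -> miss, frames [6, 9]
8 -> miss, evict 6, frames [9, 8]
6 -> miss, evict 9, frames [8, 6]
8 -> hit
6 -> hit
8 -> hit
6 -> hit
8 -> hit
6 -> hit
3 -> miss, evict 8, frames [6, 3]
8 -> miss, evict 6, frames [3, 8]
3 -> hit
8 -> hit
6 -> miss, evict 3, frames [8, 6]
9 -> miss, evict 8, frames [6, 9]
8 -> miss, evict 6, frames [9, 8]
4 -> miss, evict 9, frames [8, 4]
3 -> miss, evict 8, frames [4, 3]
6 -> miss, evict 4, frames [3, 6]
Page faults: 12.

12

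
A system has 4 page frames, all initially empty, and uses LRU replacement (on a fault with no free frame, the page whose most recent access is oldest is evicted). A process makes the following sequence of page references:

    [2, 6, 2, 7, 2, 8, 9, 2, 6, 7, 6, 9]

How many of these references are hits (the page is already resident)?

5

2: miss, frames (2)
6: miss, frames (2 6)
2: hit
7: miss, frames (6 2 7)
2: hit
8: miss, frames (6 7 2 8)
9: miss, evict 6, frames (7 2 8 9)
2: hit
6: miss, evict 7, frames (8 9 2 6)
7: miss, evict 8, frames (9 2 6 7)
6: hit
9: hit
Hits: 5.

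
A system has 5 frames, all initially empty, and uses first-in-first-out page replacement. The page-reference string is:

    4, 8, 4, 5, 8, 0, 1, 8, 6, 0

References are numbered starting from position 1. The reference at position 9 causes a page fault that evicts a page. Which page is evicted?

4

pos 1: 4 -> miss, frames (4)
pos 2: 8 -> miss, frames (4 8)
pos 3: 4 -> hit
pos 4: 5 -> miss, frames (4 8 5)
pos 5: 8 -> hit
pos 6: 0 -> miss, frames (4 8 5 0)
pos 7: 1 -> miss, frames (4 8 5 0 1)
pos 8: 8 -> hit
pos 9: 6 -> miss, evict 4, frames (8 5 0 1 6)
At position 9, page 4 is evicted.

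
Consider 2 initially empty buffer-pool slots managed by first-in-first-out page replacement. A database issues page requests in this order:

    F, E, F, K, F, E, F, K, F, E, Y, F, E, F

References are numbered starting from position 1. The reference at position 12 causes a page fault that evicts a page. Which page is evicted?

E

pos 1: F: fault, frames {F}
pos 2: E: fault, frames {F,E}
pos 3: F: hit
pos 4: K: fault, evict F, frames {E,K}
pos 5: F: fault, evict E, frames {K,F}
pos 6: E: fault, evict K, frames {F,E}
pos 7: F: hit
pos 8: K: fault, evict F, frames {E,K}
pos 9: F: fault, evict E, frames {K,F}
pos 10: E: fault, evict K, frames {F,E}
pos 11: Y: fault, evict F, frames {E,Y}
pos 12: F: fault, evict E, frames {Y,F}
At position 12, page E is evicted.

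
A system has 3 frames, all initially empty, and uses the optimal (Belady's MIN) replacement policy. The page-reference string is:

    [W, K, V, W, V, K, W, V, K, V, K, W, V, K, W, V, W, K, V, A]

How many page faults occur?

4

W → miss, frames {W}
K → miss, frames {W,K}
V → miss, frames {W,K,V}
W → hit
V → hit
K → hit
W → hit
V → hit
K → hit
V → hit
K → hit
W → hit
V → hit
K → hit
W → hit
V → hit
W → hit
K → hit
V → hit
A → miss, evict V, frames {W,K,A}
Page faults: 4.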